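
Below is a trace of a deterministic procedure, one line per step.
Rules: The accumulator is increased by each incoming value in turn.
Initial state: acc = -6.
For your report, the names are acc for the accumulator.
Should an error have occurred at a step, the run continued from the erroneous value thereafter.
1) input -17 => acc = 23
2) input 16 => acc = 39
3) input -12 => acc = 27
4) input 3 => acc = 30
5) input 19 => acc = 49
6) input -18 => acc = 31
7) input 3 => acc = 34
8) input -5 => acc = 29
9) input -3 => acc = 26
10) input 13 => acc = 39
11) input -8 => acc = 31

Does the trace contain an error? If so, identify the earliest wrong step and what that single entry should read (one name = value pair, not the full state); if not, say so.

Step 1: acc = -6 + -17 = -23 — not what was recorded.
The audit stops at step 1: the recorded entry is wrong and should be acc = -23.

step 1, acc = -23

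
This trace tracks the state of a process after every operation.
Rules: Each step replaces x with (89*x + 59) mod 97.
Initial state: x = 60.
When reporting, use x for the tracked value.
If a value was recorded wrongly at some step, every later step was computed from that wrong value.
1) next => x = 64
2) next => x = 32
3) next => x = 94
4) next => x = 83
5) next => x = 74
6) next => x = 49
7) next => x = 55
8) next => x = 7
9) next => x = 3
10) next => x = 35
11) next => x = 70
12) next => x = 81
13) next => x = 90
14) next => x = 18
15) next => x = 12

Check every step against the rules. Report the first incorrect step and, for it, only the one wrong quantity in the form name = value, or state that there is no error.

Step 1: x = (89*60 + 59) mod 97 = 64 — consistent with the trace.
Step 2: x = (89*64 + 59) mod 97 = 32 — no discrepancy.
Step 3: x = (89*32 + 59) mod 97 = 94 — consistent with the trace.
Step 4: x = (89*94 + 59) mod 97 = 83 — same as recorded.
Step 5: x = (89*83 + 59) mod 97 = 74 — exactly as logged.
Step 6: x = (89*74 + 59) mod 97 = 49 — confirmed correct.
Step 7: x = (89*49 + 59) mod 97 = 55 — consistent with the trace.
Step 8: x = (89*55 + 59) mod 97 = 7 — checks out.
Step 9: x = (89*7 + 59) mod 97 = 3 — in agreement.
Step 10: x = (89*3 + 59) mod 97 = 35 — matches.
Step 11: x = (89*35 + 59) mod 97 = 70 — same as recorded.
Step 12: x = (89*70 + 59) mod 97 = 81 — in agreement.
Step 13: x = (89*81 + 59) mod 97 = 90 — no discrepancy.
Step 14: x = (89*90 + 59) mod 97 = 18 — checks out.
Step 15: x = (89*18 + 59) mod 97 = 12 — confirmed correct.
All steps check out; nothing to correct.

no error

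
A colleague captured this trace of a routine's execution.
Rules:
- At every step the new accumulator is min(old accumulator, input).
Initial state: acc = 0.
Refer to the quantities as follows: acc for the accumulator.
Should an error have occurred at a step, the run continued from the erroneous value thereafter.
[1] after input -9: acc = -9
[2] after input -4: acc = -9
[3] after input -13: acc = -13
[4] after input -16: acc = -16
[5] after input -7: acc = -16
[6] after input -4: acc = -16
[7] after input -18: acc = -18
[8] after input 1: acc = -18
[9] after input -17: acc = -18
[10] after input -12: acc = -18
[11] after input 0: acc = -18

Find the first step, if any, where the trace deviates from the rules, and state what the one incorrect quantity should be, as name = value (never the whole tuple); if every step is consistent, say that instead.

Recomputing the run from the initial state:
step 1: acc = -9
step 2: acc = -9
step 3: acc = -13
step 4: acc = -16
step 5: acc = -16
step 6: acc = -16
step 7: acc = -18
step 8: acc = -18
step 9: acc = -18
step 10: acc = -18
step 11: acc = -18
This matches the trace at every step.

no error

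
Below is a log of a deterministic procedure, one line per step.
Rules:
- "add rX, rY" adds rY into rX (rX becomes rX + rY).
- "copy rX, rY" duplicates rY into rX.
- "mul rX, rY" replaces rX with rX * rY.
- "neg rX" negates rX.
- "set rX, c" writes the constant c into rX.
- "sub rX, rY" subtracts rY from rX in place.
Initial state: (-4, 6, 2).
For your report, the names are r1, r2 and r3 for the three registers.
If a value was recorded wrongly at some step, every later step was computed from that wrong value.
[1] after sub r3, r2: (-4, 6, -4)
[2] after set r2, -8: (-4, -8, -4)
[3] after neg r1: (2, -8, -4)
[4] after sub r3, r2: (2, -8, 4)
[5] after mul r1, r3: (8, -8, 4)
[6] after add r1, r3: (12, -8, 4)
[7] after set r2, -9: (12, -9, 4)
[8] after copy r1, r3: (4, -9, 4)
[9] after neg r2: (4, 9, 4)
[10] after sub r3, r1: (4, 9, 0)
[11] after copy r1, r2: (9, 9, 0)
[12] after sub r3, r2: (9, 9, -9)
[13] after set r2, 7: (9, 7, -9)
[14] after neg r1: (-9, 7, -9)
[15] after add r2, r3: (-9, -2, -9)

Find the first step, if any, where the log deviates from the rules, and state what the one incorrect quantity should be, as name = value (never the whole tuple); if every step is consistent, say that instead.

step 3, r1 = 4

Recomputing the run from the initial state:
step 1: r1 = -4, r2 = 6, r3 = -4
step 2: r1 = -4, r2 = -8, r3 = -4
step 3: r1 = 4, r2 = -8, r3 = -4
step 4: r1 = 4, r2 = -8, r3 = 4
step 5: r1 = 16, r2 = -8, r3 = 4
step 6: r1 = 20, r2 = -8, r3 = 4
step 7: r1 = 20, r2 = -9, r3 = 4
step 8: r1 = 4, r2 = -9, r3 = 4
step 9: r1 = 4, r2 = 9, r3 = 4
step 10: r1 = 4, r2 = 9, r3 = 0
step 11: r1 = 9, r2 = 9, r3 = 0
step 12: r1 = 9, r2 = 9, r3 = -9
step 13: r1 = 9, r2 = 7, r3 = -9
step 14: r1 = -9, r2 = 7, r3 = -9
step 15: r1 = -9, r2 = -2, r3 = -9
The first disagreement with the log is at step 3, where the value should be r1 = 4.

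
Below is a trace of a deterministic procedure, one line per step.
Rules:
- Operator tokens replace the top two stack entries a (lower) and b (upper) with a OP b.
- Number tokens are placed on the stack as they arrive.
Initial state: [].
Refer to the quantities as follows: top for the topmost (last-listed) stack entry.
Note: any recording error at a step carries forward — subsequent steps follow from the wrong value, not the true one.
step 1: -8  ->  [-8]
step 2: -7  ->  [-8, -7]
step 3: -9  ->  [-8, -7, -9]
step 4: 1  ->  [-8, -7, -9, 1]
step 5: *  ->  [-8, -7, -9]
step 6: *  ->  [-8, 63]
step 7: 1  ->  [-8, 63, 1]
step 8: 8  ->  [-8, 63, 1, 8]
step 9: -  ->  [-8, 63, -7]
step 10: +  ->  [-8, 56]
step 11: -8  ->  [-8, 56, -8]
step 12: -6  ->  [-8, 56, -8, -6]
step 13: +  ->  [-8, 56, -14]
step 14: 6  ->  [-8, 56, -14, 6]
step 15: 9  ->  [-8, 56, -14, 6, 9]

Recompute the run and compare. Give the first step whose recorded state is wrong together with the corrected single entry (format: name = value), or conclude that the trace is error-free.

Recomputing the run from the initial state:
step 1: [-8]
step 2: [-8, -7]
step 3: [-8, -7, -9]
step 4: [-8, -7, -9, 1]
step 5: [-8, -7, -9]
step 6: [-8, 63]
step 7: [-8, 63, 1]
step 8: [-8, 63, 1, 8]
step 9: [-8, 63, -7]
step 10: [-8, 56]
step 11: [-8, 56, -8]
step 12: [-8, 56, -8, -6]
step 13: [-8, 56, -14]
step 14: [-8, 56, -14, 6]
step 15: [-8, 56, -14, 6, 9]
This matches the trace at every step.

no error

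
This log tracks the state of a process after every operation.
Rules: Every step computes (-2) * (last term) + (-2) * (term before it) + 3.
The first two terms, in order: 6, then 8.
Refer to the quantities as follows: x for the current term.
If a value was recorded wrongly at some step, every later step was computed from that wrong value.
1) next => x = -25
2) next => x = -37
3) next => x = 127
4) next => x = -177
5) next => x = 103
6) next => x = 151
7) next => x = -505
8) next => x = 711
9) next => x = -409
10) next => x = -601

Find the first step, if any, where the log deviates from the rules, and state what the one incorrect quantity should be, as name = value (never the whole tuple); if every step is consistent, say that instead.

1. x = -2*(8) + (-2)*(6) + (3) = -25 (confirmed correct)
2. x = -2*(-25) + (-2)*(8) + (3) = 37 (the entry is off here)
The earliest wrong entry is at step 2: it should read x = 37.

step 2, x = 37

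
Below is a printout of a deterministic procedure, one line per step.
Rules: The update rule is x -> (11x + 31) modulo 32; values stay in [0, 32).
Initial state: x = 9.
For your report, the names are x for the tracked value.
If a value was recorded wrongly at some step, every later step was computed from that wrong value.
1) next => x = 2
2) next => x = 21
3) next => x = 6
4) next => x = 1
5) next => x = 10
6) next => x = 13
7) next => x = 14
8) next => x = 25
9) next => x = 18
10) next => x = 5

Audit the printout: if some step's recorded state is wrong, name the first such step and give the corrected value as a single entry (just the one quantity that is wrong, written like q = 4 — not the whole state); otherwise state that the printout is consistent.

1. x = (11*9 + 31) mod 32 = 2 (confirmed correct)
2. x = (11*2 + 31) mod 32 = 21 (matches)
3. x = (11*21 + 31) mod 32 = 6 (consistent with the printout)
4. x = (11*6 + 31) mod 32 = 1 (same as recorded)
5. x = (11*1 + 31) mod 32 = 10 (no discrepancy)
6. x = (11*10 + 31) mod 32 = 13 (agrees with the printout)
7. x = (11*13 + 31) mod 32 = 14 (confirmed correct)
8. x = (11*14 + 31) mod 32 = 25 (agrees with the printout)
9. x = (11*25 + 31) mod 32 = 18 (checks out)
10. x = (11*18 + 31) mod 32 = 5 (confirmed correct)
All entries verified; no error found.

no error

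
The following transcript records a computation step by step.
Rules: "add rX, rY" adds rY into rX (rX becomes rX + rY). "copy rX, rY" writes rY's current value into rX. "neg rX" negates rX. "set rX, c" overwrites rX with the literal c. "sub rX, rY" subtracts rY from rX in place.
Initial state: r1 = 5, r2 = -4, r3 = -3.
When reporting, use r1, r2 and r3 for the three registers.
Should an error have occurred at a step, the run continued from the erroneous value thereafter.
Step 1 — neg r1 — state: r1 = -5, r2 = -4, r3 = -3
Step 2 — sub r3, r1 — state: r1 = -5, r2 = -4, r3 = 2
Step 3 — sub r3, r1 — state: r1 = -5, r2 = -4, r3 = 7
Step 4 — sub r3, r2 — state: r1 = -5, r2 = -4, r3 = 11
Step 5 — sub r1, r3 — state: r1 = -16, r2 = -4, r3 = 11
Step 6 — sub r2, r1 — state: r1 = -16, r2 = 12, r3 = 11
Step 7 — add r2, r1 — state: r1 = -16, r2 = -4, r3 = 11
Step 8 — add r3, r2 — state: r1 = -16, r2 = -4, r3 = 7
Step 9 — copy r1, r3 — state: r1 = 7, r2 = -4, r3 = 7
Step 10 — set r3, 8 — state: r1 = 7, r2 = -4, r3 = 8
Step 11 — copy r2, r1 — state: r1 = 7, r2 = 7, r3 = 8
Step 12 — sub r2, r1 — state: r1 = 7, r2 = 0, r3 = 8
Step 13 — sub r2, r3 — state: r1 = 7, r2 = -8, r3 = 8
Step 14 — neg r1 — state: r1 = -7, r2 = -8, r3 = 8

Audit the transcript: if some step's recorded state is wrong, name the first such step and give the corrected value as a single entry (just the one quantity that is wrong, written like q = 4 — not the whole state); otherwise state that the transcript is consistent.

no error

Recomputing the run from the initial state:
step 1: r1 = -5, r2 = -4, r3 = -3
step 2: r1 = -5, r2 = -4, r3 = 2
step 3: r1 = -5, r2 = -4, r3 = 7
step 4: r1 = -5, r2 = -4, r3 = 11
step 5: r1 = -16, r2 = -4, r3 = 11
step 6: r1 = -16, r2 = 12, r3 = 11
step 7: r1 = -16, r2 = -4, r3 = 11
step 8: r1 = -16, r2 = -4, r3 = 7
step 9: r1 = 7, r2 = -4, r3 = 7
step 10: r1 = 7, r2 = -4, r3 = 8
step 11: r1 = 7, r2 = 7, r3 = 8
step 12: r1 = 7, r2 = 0, r3 = 8
step 13: r1 = 7, r2 = -8, r3 = 8
step 14: r1 = -7, r2 = -8, r3 = 8
This matches the transcript at every step.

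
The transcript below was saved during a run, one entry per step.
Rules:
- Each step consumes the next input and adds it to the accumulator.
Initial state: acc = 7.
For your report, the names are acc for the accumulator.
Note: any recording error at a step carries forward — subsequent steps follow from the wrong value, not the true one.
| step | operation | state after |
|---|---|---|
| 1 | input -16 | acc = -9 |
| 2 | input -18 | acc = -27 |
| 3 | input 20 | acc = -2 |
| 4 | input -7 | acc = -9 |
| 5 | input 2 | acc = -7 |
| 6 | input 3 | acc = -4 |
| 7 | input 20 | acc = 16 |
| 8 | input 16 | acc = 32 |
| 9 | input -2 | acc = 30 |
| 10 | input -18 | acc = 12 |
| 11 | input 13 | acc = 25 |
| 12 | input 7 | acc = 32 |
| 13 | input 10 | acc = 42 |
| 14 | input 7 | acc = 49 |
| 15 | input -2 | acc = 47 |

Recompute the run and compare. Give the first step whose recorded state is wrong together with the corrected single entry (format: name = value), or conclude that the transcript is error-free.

step 3, acc = -7

Step 1: acc = 7 + -16 = -9 — exactly as logged.
Step 2: acc = -9 + -18 = -27 — verified.
Step 3: acc = -27 + 20 = -7 — a discrepancy with the transcript.
First deviation found at step 3; the corrected entry is acc = -7.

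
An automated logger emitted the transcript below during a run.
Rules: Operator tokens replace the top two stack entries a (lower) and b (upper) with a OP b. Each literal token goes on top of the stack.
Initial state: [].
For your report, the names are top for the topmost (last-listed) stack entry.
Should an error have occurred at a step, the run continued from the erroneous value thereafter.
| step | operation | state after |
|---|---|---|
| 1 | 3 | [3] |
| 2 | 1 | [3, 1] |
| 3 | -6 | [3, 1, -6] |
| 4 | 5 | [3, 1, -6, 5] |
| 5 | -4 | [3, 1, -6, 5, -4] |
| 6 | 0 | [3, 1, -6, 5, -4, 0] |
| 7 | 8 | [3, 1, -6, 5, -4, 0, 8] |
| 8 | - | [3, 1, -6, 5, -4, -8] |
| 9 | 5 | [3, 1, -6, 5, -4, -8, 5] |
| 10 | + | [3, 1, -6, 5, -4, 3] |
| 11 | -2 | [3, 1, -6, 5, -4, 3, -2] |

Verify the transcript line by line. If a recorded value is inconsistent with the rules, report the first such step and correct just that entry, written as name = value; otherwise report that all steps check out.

Recomputing the run from the initial state:
step 1: [3]
step 2: [3, 1]
step 3: [3, 1, -6]
step 4: [3, 1, -6, 5]
step 5: [3, 1, -6, 5, -4]
step 6: [3, 1, -6, 5, -4, 0]
step 7: [3, 1, -6, 5, -4, 0, 8]
step 8: [3, 1, -6, 5, -4, -8]
step 9: [3, 1, -6, 5, -4, -8, 5]
step 10: [3, 1, -6, 5, -4, -3]
step 11: [3, 1, -6, 5, -4, -3, -2]
The first disagreement with the transcript is at step 10, where the value should be top = -3.

step 10, top = -3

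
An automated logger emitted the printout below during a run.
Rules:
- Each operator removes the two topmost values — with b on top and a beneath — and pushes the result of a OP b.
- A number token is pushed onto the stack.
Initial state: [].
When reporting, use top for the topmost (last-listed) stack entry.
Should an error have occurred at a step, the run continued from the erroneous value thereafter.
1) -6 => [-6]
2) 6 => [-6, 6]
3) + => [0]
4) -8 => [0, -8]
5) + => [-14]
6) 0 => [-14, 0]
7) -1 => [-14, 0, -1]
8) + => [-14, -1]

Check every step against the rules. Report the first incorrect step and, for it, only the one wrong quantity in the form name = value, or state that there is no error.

step 5, top = -8

Step 1: push -6: top = -6 — same as recorded.
Step 2: push 6: top = 6 — in agreement.
Step 3: -6 + 6 = 0 — exactly as logged.
Step 4: push -8: top = -8 — no discrepancy.
Step 5: 0 + -8 = -8 — first mismatch against the printout.
So the first discrepancy is step 5, where the right value is top = -8.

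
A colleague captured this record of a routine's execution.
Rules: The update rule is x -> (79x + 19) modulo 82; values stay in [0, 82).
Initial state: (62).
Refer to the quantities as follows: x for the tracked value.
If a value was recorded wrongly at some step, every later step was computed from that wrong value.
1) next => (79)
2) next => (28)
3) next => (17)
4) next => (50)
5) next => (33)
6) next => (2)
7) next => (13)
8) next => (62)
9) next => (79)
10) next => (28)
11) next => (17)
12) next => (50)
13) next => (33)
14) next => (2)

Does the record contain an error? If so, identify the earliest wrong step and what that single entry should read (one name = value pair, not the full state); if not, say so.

no error

Recomputing the run from the initial state:
step 1: x = 79
step 2: x = 28
step 3: x = 17
step 4: x = 50
step 5: x = 33
step 6: x = 2
step 7: x = 13
step 8: x = 62
step 9: x = 79
step 10: x = 28
step 11: x = 17
step 12: x = 50
step 13: x = 33
step 14: x = 2
This matches the record at every step.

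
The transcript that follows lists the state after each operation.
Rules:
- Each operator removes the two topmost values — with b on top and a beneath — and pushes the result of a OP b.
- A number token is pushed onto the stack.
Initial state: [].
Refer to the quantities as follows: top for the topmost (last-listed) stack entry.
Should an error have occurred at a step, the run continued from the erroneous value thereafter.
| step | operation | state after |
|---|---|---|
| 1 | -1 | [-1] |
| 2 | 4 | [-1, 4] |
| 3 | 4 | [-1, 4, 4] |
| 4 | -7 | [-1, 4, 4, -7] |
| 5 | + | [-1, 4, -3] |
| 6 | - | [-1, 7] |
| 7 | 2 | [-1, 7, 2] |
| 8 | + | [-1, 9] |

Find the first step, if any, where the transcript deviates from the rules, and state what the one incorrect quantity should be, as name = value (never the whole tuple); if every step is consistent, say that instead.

Recomputing the run from the initial state:
step 1: [-1]
step 2: [-1, 4]
step 3: [-1, 4, 4]
step 4: [-1, 4, 4, -7]
step 5: [-1, 4, -3]
step 6: [-1, 7]
step 7: [-1, 7, 2]
step 8: [-1, 9]
This matches the transcript at every step.

no error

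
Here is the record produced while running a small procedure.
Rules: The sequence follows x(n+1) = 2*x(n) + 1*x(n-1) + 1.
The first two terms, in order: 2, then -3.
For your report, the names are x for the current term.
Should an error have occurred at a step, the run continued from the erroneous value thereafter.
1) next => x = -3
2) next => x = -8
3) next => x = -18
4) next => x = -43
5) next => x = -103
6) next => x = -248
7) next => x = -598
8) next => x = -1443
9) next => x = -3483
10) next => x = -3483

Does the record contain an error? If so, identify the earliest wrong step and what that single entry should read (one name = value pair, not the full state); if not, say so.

Recomputing the run from the initial state:
step 1: x = -3
step 2: x = -8
step 3: x = -18
step 4: x = -43
step 5: x = -103
step 6: x = -248
step 7: x = -598
step 8: x = -1443
step 9: x = -3483
step 10: x = -8408
The first disagreement with the record is at step 10, where the value should be x = -8408.

step 10, x = -8408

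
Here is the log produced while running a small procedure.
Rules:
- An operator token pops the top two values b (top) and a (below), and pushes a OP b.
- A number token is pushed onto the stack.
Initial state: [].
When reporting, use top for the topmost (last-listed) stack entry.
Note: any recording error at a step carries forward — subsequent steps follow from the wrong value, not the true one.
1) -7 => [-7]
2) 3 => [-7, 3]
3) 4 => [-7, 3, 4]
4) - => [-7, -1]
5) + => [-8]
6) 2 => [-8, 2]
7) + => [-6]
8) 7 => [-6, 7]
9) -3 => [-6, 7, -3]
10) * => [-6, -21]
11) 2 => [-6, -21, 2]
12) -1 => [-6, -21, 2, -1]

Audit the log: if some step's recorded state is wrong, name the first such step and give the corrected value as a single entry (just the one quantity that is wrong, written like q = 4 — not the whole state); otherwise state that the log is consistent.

1. push -7: top = -7 (no discrepancy)
2. push 3: top = 3 (in agreement)
3. push 4: top = 4 (consistent with the log)
4. 3 - 4 = -1 (matches)
5. -7 + -1 = -8 (checks out)
6. push 2: top = 2 (in agreement)
7. -8 + 2 = -6 (same as recorded)
8. push 7: top = 7 (no discrepancy)
9. push -3: top = -3 (agrees with the log)
10. 7 * -3 = -21 (checks out)
11. push 2: top = 2 (same as recorded)
12. push -1: top = -1 (matches)
Each recorded entry agrees with the recomputation.

no error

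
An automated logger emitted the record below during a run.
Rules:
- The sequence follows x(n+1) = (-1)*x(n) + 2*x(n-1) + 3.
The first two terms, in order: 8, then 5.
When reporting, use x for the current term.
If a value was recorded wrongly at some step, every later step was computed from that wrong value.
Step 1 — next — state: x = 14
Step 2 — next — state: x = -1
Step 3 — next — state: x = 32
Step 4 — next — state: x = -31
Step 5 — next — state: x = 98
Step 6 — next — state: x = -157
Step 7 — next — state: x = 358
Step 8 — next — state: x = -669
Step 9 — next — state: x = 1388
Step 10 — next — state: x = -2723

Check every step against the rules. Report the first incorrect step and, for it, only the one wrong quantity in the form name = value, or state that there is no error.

Recomputing the run from the initial state:
step 1: x = 14
step 2: x = -1
step 3: x = 32
step 4: x = -31
step 5: x = 98
step 6: x = -157
step 7: x = 356
step 8: x = -667
step 9: x = 1382
step 10: x = -2713
The first disagreement with the record is at step 7, where the value should be x = 356.

step 7, x = 356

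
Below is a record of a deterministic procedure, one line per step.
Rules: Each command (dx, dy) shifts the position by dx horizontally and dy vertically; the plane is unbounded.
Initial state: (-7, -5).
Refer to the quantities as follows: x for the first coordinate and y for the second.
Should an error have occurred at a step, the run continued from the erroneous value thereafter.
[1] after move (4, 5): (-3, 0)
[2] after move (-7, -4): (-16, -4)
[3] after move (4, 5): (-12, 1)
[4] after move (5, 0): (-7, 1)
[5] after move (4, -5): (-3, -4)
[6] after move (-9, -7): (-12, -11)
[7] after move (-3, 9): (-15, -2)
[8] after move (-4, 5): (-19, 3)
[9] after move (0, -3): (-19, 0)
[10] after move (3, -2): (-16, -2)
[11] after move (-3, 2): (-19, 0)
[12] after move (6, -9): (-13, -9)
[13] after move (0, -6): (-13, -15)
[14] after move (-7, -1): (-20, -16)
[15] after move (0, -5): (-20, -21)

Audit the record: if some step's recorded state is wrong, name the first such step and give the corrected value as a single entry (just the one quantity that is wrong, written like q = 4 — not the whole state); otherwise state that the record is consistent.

Recomputing the run from the initial state:
step 1: x = -3, y = 0
step 2: x = -10, y = -4
step 3: x = -6, y = 1
step 4: x = -1, y = 1
step 5: x = 3, y = -4
step 6: x = -6, y = -11
step 7: x = -9, y = -2
step 8: x = -13, y = 3
step 9: x = -13, y = 0
step 10: x = -10, y = -2
step 11: x = -13, y = 0
step 12: x = -7, y = -9
step 13: x = -7, y = -15
step 14: x = -14, y = -16
step 15: x = -14, y = -21
The first disagreement with the record is at step 2, where the value should be x = -10.

step 2, x = -10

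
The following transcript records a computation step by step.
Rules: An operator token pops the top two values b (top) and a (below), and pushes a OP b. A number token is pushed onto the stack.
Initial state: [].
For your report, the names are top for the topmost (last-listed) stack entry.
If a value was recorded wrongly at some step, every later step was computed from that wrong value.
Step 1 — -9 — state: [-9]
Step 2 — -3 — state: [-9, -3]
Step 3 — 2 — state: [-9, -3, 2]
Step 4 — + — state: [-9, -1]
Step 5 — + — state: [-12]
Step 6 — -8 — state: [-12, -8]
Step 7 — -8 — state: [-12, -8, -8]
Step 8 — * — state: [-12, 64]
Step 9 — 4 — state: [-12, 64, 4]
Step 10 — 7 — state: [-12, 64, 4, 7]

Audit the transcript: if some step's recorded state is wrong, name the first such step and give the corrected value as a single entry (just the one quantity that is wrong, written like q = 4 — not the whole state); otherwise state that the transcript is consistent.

step 5, top = -10

step 1: push -9: top = -9 -> matches
step 2: push -3: top = -3 -> no discrepancy
step 3: push 2: top = 2 -> same as recorded
step 4: -3 + 2 = -1 -> no discrepancy
step 5: -9 + -1 = -10 -> the entry is off here
Step 5 is the first one off; corrected, top = -10.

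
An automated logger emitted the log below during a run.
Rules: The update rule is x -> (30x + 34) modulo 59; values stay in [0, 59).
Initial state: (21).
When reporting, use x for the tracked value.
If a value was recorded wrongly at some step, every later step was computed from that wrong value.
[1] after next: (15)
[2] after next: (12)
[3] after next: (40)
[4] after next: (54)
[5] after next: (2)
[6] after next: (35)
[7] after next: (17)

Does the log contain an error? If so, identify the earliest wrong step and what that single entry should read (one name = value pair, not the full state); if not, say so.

Step 1: x = (30*21 + 34) mod 59 = 15 — matches.
Step 2: x = (30*15 + 34) mod 59 = 12 — in agreement.
Step 3: x = (30*12 + 34) mod 59 = 40 — confirmed correct.
Step 4: x = (30*40 + 34) mod 59 = 54 — confirmed correct.
Step 5: x = (30*54 + 34) mod 59 = 2 — verified.
Step 6: x = (30*2 + 34) mod 59 = 35 — verified.
Step 7: x = (30*35 + 34) mod 59 = 22 — the log has a different value.
The earliest wrong entry is at step 7: it should read x = 22.

step 7, x = 22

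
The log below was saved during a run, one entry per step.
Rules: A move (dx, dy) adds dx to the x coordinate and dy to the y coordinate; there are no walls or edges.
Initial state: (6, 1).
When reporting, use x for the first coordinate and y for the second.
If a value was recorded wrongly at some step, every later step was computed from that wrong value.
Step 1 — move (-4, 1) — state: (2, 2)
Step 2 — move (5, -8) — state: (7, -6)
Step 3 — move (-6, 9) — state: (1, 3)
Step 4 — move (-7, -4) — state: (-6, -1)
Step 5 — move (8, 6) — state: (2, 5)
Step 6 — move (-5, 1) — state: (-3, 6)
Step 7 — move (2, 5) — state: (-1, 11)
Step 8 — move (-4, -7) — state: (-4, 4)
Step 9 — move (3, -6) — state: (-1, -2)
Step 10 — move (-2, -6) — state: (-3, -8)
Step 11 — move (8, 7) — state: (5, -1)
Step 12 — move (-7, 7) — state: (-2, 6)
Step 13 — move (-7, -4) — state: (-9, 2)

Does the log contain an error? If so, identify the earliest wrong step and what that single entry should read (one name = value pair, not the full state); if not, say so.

Recomputing the run from the initial state:
step 1: x = 2, y = 2
step 2: x = 7, y = -6
step 3: x = 1, y = 3
step 4: x = -6, y = -1
step 5: x = 2, y = 5
step 6: x = -3, y = 6
step 7: x = -1, y = 11
step 8: x = -5, y = 4
step 9: x = -2, y = -2
step 10: x = -4, y = -8
step 11: x = 4, y = -1
step 12: x = -3, y = 6
step 13: x = -10, y = 2
The first disagreement with the log is at step 8, where the value should be x = -5.

step 8, x = -5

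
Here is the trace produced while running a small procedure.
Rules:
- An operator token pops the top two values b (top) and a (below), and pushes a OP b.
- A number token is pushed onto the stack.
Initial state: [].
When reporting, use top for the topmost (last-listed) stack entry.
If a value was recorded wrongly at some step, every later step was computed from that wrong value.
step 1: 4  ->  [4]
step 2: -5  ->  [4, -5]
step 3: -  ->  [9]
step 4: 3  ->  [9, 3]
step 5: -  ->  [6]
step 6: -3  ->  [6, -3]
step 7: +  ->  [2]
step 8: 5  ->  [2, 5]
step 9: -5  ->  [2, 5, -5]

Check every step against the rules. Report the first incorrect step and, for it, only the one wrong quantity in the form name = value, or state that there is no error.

Step 1: push 4: top = 4 — matches.
Step 2: push -5: top = -5 — same as recorded.
Step 3: 4 - -5 = 9 — consistent with the trace.
Step 4: push 3: top = 3 — confirmed correct.
Step 5: 9 - 3 = 6 — checks out.
Step 6: push -3: top = -3 — no discrepancy.
Step 7: 6 + -3 = 3 — the entry is off here.
First incorrect step: 7; the correct value is top = 3.

step 7, top = 3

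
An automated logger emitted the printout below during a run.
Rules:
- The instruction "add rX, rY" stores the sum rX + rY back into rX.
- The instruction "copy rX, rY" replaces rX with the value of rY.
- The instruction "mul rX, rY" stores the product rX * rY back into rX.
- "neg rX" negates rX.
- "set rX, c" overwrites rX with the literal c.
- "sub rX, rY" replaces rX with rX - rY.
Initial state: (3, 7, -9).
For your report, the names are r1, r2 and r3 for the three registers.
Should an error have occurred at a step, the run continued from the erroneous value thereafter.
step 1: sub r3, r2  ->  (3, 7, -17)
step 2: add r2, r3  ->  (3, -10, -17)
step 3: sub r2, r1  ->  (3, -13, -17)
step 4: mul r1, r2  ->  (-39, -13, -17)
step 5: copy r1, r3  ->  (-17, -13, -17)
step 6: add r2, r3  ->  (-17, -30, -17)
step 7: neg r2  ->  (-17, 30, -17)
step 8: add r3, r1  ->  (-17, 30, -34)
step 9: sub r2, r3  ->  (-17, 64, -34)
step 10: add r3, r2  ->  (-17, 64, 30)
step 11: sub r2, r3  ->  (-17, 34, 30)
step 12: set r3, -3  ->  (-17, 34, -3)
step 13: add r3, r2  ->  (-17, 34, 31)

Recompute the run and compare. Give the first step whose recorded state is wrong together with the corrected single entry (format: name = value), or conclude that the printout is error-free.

Step 1: r3 = -9 - 7 = -16 — the entry is off here.
The earliest wrong entry is at step 1: it should read r3 = -16.

step 1, r3 = -16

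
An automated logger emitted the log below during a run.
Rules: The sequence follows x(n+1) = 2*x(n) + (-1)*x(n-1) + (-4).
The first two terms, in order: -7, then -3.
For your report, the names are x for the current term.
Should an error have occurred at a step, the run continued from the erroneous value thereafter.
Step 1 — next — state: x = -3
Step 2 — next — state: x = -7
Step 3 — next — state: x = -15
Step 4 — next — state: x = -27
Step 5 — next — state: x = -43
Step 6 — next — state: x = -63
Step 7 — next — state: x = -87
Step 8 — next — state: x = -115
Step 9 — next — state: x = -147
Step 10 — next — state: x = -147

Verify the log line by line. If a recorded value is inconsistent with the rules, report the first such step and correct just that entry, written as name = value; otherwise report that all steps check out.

step 10, x = -183

Recomputing the run from the initial state:
step 1: x = -3
step 2: x = -7
step 3: x = -15
step 4: x = -27
step 5: x = -43
step 6: x = -63
step 7: x = -87
step 8: x = -115
step 9: x = -147
step 10: x = -183
The first disagreement with the log is at step 10, where the value should be x = -183.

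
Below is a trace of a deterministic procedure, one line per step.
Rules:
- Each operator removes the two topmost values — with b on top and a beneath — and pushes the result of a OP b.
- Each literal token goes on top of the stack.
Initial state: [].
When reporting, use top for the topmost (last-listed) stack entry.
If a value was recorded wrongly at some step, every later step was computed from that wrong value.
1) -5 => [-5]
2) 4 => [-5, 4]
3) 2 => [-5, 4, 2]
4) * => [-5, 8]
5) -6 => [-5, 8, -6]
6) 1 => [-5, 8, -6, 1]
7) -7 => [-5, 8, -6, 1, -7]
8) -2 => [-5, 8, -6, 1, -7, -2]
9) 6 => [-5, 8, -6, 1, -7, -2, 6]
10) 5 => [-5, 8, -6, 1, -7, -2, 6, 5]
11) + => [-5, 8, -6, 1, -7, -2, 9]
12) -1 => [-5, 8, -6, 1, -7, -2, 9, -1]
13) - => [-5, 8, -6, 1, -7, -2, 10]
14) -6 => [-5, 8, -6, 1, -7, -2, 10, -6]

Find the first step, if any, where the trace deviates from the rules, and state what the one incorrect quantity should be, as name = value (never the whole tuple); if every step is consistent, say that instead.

Step 1: push -5: top = -5 — consistent with the trace.
Step 2: push 4: top = 4 — no discrepancy.
Step 3: push 2: top = 2 — verified.
Step 4: 4 * 2 = 8 — verified.
Step 5: push -6: top = -6 — same as recorded.
Step 6: push 1: top = 1 — matches.
Step 7: push -7: top = -7 — matches.
Step 8: push -2: top = -2 — exactly as logged.
Step 9: push 6: top = 6 — matches.
Step 10: push 5: top = 5 — matches.
Step 11: 6 + 5 = 11 — first mismatch against the trace.
The earliest wrong entry is at step 11: it should read top = 11.

step 11, top = 11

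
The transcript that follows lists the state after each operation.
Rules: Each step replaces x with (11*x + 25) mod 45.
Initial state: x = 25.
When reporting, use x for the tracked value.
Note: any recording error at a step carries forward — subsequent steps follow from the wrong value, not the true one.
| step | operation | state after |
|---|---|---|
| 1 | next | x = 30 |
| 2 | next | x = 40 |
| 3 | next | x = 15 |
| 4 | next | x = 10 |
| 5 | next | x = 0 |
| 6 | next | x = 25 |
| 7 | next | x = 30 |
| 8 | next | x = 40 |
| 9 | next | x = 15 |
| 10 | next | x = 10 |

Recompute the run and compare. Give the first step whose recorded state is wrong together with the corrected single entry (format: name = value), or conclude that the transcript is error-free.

no error

Recomputing the run from the initial state:
step 1: x = 30
step 2: x = 40
step 3: x = 15
step 4: x = 10
step 5: x = 0
step 6: x = 25
step 7: x = 30
step 8: x = 40
step 9: x = 15
step 10: x = 10
This matches the transcript at every step.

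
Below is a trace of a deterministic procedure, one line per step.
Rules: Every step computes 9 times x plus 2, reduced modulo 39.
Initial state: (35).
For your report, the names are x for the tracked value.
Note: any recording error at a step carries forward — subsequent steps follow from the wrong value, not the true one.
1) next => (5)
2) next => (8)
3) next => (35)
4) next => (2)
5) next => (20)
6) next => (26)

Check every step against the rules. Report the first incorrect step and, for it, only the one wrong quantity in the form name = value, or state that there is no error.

step 4, x = 5

1. x = (9*35 + 2) mod 39 = 5 (matches)
2. x = (9*5 + 2) mod 39 = 8 (in agreement)
3. x = (9*8 + 2) mod 39 = 35 (matches)
4. x = (9*35 + 2) mod 39 = 5 (first mismatch against the trace)
Step 4 is the first one off; corrected, x = 5.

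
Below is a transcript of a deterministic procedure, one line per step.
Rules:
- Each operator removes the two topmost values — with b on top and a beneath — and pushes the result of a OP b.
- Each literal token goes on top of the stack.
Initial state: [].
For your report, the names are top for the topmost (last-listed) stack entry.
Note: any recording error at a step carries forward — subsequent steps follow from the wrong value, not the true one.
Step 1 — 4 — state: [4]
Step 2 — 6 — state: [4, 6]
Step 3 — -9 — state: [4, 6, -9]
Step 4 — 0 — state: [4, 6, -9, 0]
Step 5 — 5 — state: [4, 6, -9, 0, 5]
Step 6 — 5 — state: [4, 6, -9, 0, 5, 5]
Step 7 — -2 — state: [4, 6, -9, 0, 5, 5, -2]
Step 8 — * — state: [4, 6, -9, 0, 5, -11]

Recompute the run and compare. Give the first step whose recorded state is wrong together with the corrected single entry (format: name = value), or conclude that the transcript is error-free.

step 8, top = -10

Recomputing the run from the initial state:
step 1: [4]
step 2: [4, 6]
step 3: [4, 6, -9]
step 4: [4, 6, -9, 0]
step 5: [4, 6, -9, 0, 5]
step 6: [4, 6, -9, 0, 5, 5]
step 7: [4, 6, -9, 0, 5, 5, -2]
step 8: [4, 6, -9, 0, 5, -10]
The first disagreement with the transcript is at step 8, where the value should be top = -10.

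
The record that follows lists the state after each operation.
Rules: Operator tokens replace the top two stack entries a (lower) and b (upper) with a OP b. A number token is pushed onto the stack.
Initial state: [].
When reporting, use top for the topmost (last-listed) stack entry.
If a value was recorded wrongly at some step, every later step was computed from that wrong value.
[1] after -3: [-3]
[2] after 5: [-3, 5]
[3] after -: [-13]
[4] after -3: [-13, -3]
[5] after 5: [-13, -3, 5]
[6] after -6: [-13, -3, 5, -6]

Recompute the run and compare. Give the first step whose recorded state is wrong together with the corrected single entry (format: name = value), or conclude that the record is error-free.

Recomputing the run from the initial state:
step 1: [-3]
step 2: [-3, 5]
step 3: [-8]
step 4: [-8, -3]
step 5: [-8, -3, 5]
step 6: [-8, -3, 5, -6]
The first disagreement with the record is at step 3, where the value should be top = -8.

step 3, top = -8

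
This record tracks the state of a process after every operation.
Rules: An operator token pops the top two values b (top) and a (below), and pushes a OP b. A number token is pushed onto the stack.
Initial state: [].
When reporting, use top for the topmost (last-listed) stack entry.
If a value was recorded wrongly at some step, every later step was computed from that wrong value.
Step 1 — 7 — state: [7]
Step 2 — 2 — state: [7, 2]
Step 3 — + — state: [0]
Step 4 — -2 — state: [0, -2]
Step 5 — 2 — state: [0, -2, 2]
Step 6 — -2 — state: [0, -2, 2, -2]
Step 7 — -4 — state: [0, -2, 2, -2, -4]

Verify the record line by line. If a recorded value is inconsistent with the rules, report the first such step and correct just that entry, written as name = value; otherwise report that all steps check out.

1. push 7: top = 7 (in agreement)
2. push 2: top = 2 (matches)
3. 7 + 2 = 9 (this is not what the record shows)
The earliest wrong entry is at step 3: it should read top = 9.

step 3, top = 9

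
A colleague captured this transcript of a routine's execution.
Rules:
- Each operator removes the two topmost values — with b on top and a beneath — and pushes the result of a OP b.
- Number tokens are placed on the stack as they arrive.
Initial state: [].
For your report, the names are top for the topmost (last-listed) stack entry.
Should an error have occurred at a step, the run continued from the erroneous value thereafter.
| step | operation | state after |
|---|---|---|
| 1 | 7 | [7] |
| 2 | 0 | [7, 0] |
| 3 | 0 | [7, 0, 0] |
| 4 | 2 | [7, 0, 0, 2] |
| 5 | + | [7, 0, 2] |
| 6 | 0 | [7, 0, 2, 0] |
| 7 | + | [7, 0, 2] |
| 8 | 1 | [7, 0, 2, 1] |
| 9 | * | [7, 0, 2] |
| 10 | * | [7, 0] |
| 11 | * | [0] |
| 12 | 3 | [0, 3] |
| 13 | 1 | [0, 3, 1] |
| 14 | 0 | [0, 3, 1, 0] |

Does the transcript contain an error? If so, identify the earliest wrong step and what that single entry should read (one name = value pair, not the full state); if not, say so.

no error

Recomputing the run from the initial state:
step 1: [7]
step 2: [7, 0]
step 3: [7, 0, 0]
step 4: [7, 0, 0, 2]
step 5: [7, 0, 2]
step 6: [7, 0, 2, 0]
step 7: [7, 0, 2]
step 8: [7, 0, 2, 1]
step 9: [7, 0, 2]
step 10: [7, 0]
step 11: [0]
step 12: [0, 3]
step 13: [0, 3, 1]
step 14: [0, 3, 1, 0]
This matches the transcript at every step.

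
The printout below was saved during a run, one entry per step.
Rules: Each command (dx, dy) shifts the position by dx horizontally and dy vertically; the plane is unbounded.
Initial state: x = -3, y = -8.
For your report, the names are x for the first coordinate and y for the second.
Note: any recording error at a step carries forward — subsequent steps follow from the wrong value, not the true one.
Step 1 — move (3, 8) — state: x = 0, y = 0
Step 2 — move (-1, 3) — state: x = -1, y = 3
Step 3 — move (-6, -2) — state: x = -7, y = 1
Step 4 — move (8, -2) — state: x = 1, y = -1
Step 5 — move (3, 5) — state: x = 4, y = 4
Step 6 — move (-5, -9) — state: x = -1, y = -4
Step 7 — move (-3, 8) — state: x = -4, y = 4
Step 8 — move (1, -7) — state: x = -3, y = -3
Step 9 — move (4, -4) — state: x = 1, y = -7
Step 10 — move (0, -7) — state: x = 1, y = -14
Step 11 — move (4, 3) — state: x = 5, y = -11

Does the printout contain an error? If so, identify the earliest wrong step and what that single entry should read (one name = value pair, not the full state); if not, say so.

Recomputing the run from the initial state:
step 1: x = 0, y = 0
step 2: x = -1, y = 3
step 3: x = -7, y = 1
step 4: x = 1, y = -1
step 5: x = 4, y = 4
step 6: x = -1, y = -5
step 7: x = -4, y = 3
step 8: x = -3, y = -4
step 9: x = 1, y = -8
step 10: x = 1, y = -15
step 11: x = 5, y = -12
The first disagreement with the printout is at step 6, where the value should be y = -5.

step 6, y = -5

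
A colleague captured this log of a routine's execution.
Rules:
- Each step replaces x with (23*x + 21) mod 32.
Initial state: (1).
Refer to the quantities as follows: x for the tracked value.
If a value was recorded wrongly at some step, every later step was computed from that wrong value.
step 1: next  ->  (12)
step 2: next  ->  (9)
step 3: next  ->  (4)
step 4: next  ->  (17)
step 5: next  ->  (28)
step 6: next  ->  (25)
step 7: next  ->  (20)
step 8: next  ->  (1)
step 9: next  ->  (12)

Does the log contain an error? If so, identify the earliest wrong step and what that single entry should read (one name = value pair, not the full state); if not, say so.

no error

Step 1: x = (23*1 + 21) mod 32 = 12 — matches.
Step 2: x = (23*12 + 21) mod 32 = 9 — in agreement.
Step 3: x = (23*9 + 21) mod 32 = 4 — consistent with the log.
Step 4: x = (23*4 + 21) mod 32 = 17 — verified.
Step 5: x = (23*17 + 21) mod 32 = 28 — exactly as logged.
Step 6: x = (23*28 + 21) mod 32 = 25 — same as recorded.
Step 7: x = (23*25 + 21) mod 32 = 20 — no discrepancy.
Step 8: x = (23*20 + 21) mod 32 = 1 — same as recorded.
Step 9: x = (23*1 + 21) mod 32 = 12 — in agreement.
Each recorded entry agrees with the recomputation.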